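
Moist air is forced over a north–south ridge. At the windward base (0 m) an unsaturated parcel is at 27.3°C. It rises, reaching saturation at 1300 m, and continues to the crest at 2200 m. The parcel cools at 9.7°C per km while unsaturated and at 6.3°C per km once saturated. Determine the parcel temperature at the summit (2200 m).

9.02°C

0–1300 m, dry: Δz = 1.3 km ⇒ ΔT = -12.61°C; T = 14.69°C
1300–2200 m, saturated: Δz = 0.9 km ⇒ ΔT = -5.67°C; T = 9.02°C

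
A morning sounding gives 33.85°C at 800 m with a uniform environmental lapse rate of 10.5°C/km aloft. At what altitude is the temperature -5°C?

Height above start = (33.85 − (-5)) / 10.5 = 3.7 km
Altitude = 800 m + 3700 m = 4500 m

4500 m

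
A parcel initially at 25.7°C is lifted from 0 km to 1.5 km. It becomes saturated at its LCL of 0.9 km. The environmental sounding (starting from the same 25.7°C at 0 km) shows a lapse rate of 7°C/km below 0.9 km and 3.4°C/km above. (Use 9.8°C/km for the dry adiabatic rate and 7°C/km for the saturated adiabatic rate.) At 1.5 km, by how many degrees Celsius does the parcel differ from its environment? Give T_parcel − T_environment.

Parcel:
  Dry to 900 m: -9.8 × 0.9 km = -8.82°C, so T = 16.88°C.
  Saturated to 1500 m: -7 × 0.6 km = -4.2°C, so T = 12.68°C.
Environment:
  Environment, lower layer to 900 m: -7 × 0.9 km = -6.3°C, so T = 19.4°C.
  Environment, upper layer to 1500 m: -3.4 × 0.6 km = -2.04°C, so T = 17.36°C.
T_parcel − T_env = 12.68 − 17.36 = -4.68°C

-4.68°C (parcel cooler than environment)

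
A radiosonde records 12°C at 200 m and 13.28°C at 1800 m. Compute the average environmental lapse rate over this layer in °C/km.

-0.8°C/km

Γ = −ΔT/Δz = (12 − 13.28) / (1800 − 200) m
  = -1.28°C / 1.6 km = -0.8°C/km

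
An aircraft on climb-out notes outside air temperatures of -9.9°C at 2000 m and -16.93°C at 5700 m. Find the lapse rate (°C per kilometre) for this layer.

1.9°C/km

Γ = −ΔT/Δz = (-9.9 − (-16.93)) / (5700 − 2000) m
  = 7.03°C / 3.7 km = 1.9°C/km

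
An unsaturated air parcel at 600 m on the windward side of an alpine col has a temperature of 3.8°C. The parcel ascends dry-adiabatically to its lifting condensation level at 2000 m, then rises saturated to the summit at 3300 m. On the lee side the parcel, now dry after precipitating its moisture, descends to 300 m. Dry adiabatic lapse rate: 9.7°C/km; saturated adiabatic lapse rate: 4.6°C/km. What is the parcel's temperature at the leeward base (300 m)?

13.34°C

600 → 2000 m (dry, 9.7°C/km): ΔT = -9.7 × 1.4 = -13.58°C → T = -9.78°C
2000 → 3300 m (saturated, 4.6°C/km): ΔT = -4.6 × 1.3 = -5.98°C → T = -15.76°C
3300 → 300 m (dry descent, 9.7°C/km): ΔT = +9.7 × 3 = +29.1°C → T = 13.34°C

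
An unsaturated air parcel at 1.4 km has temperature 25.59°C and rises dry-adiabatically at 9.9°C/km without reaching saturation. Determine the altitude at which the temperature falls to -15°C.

5.5 km

Height above start = (25.59 − (-15)) / 9.9 = 4.1 km
Altitude = 1400 m + 4100 m = 5500 m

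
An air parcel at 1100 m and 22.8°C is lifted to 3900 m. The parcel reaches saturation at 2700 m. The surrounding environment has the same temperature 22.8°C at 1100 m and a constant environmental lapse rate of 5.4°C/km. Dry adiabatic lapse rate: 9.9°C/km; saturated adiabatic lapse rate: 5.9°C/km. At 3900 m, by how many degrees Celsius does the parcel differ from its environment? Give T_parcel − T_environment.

-7.8°C (parcel cooler than environment)

Parcel:
  From 1100 m to 2700 m (dry): cools by 9.9 × 1.6 = 15.84°C, giving 6.96°C.
  From 2700 m to 3900 m (saturated): cools by 5.9 × 1.2 = 7.08°C, giving -0.12°C.
Environment:
  From 1100 m to 3900 m (environment): cools by 5.4 × 2.8 = 15.12°C, giving 7.68°C.
T_parcel − T_env = -0.12 − 7.68 = -7.8°C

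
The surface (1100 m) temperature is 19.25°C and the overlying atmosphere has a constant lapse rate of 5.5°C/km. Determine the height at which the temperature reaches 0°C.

4600 m

Height above start = (19.25 − 0) / 5.5 = 3.5 km
Altitude = 1100 m + 3500 m = 4600 m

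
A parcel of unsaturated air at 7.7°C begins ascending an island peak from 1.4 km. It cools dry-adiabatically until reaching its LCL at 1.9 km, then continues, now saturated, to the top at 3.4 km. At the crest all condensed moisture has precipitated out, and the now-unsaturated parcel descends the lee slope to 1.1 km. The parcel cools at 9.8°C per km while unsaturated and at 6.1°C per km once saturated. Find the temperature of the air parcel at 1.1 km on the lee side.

16.19°C

From 1400 m to 1900 m (dry): cools by 9.8 × 0.5 = 4.9°C, giving 2.8°C.
From 1900 m to 3400 m (saturated): cools by 6.1 × 1.5 = 9.15°C, giving -6.35°C.
From 3400 m to 1100 m (dry descent): warms by 9.8 × 2.3 = 22.54°C, giving 16.19°C.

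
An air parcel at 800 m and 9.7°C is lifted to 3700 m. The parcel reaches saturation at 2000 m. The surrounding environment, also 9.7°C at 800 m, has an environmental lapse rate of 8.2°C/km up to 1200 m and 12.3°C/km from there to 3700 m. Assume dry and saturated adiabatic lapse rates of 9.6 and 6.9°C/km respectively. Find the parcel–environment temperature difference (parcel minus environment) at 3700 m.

+10.78°C (parcel warmer than environment)

Parcel:
  800–2000 m, dry: Δz = 1.2 km ⇒ ΔT = -11.52°C; T = -1.82°C
  2000–3700 m, saturated: Δz = 1.7 km ⇒ ΔT = -11.73°C; T = -13.55°C
Environment:
  800–1200 m, environment, lower layer: Δz = 0.4 km ⇒ ΔT = -3.28°C; T = 6.42°C
  1200–3700 m, environment, upper layer: Δz = 2.5 km ⇒ ΔT = -30.75°C; T = -24.33°C
T_parcel − T_env = -13.55 − (-24.33) = +10.78°C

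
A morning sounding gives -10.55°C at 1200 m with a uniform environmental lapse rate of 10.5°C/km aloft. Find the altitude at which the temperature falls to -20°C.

2100 m

Height above start = (-10.55 − (-20)) / 10.5 = 0.9 km
Altitude = 1200 m + 900 m = 2100 m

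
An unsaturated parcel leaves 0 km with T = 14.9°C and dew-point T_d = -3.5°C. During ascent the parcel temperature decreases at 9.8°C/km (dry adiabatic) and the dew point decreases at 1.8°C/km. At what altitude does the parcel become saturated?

T and T_d converge at 9.8 − 1.8 = 8°C per km
Height above start = (14.9 − (-3.5)) / 8 = 2.3 km
LCL altitude = 0 m + 2300 m = 2300 m

2.3 km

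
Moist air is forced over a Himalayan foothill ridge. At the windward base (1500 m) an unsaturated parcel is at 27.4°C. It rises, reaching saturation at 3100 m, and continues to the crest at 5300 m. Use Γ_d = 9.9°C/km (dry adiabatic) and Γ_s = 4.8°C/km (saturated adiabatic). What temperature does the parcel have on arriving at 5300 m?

1°C

1500–3100 m, dry: Δz = 1.6 km ⇒ ΔT = -15.84°C; T = 11.56°C
3100–5300 m, saturated: Δz = 2.2 km ⇒ ΔT = -10.56°C; T = 1°C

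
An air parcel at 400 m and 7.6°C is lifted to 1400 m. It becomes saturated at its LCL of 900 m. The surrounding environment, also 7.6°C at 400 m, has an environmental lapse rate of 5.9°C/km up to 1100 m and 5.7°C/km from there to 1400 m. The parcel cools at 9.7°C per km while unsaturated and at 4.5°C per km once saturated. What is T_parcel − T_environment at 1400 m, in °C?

Parcel:
  400 → 900 m (dry, 9.7°C/km): ΔT = -9.7 × 0.5 = -4.85°C → T = 2.75°C
  900 → 1400 m (saturated, 4.5°C/km): ΔT = -4.5 × 0.5 = -2.25°C → T = 0.5°C
Environment:
  400 → 1100 m (environment, lower layer, 5.9°C/km): ΔT = -5.9 × 0.7 = -4.13°C → T = 3.47°C
  1100 → 1400 m (environment, upper layer, 5.7°C/km): ΔT = -5.7 × 0.3 = -1.71°C → T = 1.76°C
T_parcel − T_env = 0.5 − 1.76 = -1.26°C

-1.26°C (parcel cooler than environment)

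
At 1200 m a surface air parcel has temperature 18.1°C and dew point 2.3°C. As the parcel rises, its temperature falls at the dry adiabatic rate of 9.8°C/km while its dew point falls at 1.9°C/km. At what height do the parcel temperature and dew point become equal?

3200 m

T and T_d converge at 9.8 − 1.9 = 7.9°C per km
Height above start = (18.1 − 2.3) / 7.9 = 2 km
LCL altitude = 1200 m + 2000 m = 3200 m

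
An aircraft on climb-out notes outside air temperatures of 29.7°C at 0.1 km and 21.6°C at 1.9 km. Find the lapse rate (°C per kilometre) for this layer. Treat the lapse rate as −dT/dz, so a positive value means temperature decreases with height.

Γ = −ΔT/Δz = (29.7 − 21.6) / (1900 − 100) m
  = 8.1°C / 1.8 km = 4.5°C/km

4.5°C/km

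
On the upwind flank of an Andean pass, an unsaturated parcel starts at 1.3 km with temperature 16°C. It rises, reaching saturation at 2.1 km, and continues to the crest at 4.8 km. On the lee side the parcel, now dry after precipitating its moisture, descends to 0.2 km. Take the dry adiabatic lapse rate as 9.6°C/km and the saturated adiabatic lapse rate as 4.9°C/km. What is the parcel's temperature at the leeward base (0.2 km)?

Dry to 2100 m: -9.6 × 0.8 km = -7.68°C, so T = 8.32°C.
Saturated to 4800 m: -4.9 × 2.7 km = -13.23°C, so T = -4.91°C.
Dry descent to 200 m: +9.6 × 4.6 km = +44.16°C, so T = 39.25°C.

39.25°C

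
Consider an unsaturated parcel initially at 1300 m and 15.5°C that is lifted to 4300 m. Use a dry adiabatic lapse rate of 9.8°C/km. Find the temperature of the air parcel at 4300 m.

From 1300 m to 4300 m (dry adiabatic): cools by 9.8 × 3 = 29.4°C, giving -13.9°C.

-13.9°C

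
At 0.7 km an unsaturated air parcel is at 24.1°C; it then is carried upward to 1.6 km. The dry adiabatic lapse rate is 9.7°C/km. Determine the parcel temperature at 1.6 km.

15.37°C

700–1600 m, dry adiabatic: Δz = 0.9 km ⇒ ΔT = -8.73°C; T = 15.37°C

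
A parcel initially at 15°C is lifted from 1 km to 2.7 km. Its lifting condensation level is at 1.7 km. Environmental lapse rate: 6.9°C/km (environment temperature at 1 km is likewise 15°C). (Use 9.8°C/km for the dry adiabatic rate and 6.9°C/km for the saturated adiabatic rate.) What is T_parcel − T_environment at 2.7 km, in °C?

-2.03°C (parcel cooler than environment)

Parcel:
  1000 → 1700 m (dry, 9.8°C/km): ΔT = -9.8 × 0.7 = -6.86°C → T = 8.14°C
  1700 → 2700 m (saturated, 6.9°C/km): ΔT = -6.9 × 1 = -6.9°C → T = 1.24°C
Environment:
  1000 → 2700 m (environment, 6.9°C/km): ΔT = -6.9 × 1.7 = -11.73°C → T = 3.27°C
T_parcel − T_env = 1.24 − 3.27 = -2.03°C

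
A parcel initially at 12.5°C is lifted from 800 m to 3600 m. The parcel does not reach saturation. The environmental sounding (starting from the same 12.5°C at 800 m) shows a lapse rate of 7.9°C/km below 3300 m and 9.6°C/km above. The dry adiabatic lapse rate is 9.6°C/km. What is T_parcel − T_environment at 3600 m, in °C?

-4.25°C (parcel cooler than environment)

Parcel:
  From 800 m to 3600 m (dry): cools by 9.6 × 2.8 = 26.88°C, giving -14.38°C.
Environment:
  From 800 m to 3300 m (environment, lower layer): cools by 7.9 × 2.5 = 19.75°C, giving -7.25°C.
  From 3300 m to 3600 m (environment, upper layer): cools by 9.6 × 0.3 = 2.88°C, giving -10.13°C.
T_parcel − T_env = -14.38 − (-10.13) = -4.25°C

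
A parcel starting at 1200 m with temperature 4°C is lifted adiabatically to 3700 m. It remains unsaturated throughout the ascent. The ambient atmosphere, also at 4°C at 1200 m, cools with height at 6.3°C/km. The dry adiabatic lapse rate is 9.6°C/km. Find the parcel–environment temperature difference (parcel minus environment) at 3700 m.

-8.25°C (parcel cooler than environment)

Parcel:
  Dry to 3700 m: -9.6 × 2.5 km = -24°C, so T = -20°C.
Environment:
  Environment to 3700 m: -6.3 × 2.5 km = -15.75°C, so T = -11.75°C.
T_parcel − T_env = -20 − (-11.75) = -8.25°C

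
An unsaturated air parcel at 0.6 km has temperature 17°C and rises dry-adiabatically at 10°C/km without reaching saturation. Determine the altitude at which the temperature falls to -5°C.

Height above start = (17 − (-5)) / 10 = 2.2 km
Altitude = 600 m + 2200 m = 2800 m

2.8 km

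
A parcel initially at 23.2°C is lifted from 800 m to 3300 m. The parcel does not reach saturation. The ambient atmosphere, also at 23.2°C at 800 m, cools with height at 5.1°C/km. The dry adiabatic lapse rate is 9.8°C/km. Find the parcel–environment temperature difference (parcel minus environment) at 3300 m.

Parcel:
  800–3300 m, dry: Δz = 2.5 km ⇒ ΔT = -24.5°C; T = -1.3°C
Environment:
  800–3300 m, environment: Δz = 2.5 km ⇒ ΔT = -12.75°C; T = 10.45°C
T_parcel − T_env = -1.3 − 10.45 = -11.75°C

-11.75°C (parcel cooler than environment)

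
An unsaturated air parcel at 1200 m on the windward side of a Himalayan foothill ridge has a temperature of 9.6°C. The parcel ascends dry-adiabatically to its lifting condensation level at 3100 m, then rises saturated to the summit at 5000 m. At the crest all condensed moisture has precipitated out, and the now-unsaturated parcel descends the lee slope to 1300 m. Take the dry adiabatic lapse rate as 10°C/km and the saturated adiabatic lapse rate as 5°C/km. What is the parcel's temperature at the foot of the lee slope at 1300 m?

1200 → 3100 m (dry, 10°C/km): ΔT = -10 × 1.9 = -19°C → T = -9.4°C
3100 → 5000 m (saturated, 5°C/km): ΔT = -5 × 1.9 = -9.5°C → T = -18.9°C
5000 → 1300 m (dry descent, 10°C/km): ΔT = +10 × 3.7 = +37°C → T = 18.1°C

18.1°C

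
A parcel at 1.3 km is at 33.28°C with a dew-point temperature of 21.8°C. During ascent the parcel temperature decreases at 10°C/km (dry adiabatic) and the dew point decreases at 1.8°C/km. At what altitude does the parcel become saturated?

2.7 km

T and T_d converge at 10 − 1.8 = 8.2°C per km
Height above start = (33.28 − 21.8) / 8.2 = 1.4 km
LCL altitude = 1300 m + 1400 m = 2700 m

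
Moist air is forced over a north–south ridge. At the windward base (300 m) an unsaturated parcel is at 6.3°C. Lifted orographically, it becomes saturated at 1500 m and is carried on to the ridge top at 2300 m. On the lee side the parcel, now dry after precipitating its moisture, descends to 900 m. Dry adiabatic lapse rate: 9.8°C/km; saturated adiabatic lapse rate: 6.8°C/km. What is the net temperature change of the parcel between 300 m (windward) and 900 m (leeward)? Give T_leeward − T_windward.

From 300 m to 1500 m (dry): cools by 9.8 × 1.2 = 11.76°C, giving -5.46°C.
From 1500 m to 2300 m (saturated): cools by 6.8 × 0.8 = 5.44°C, giving -10.9°C.
From 2300 m to 900 m (dry descent): warms by 9.8 × 1.4 = 13.72°C, giving 2.82°C.
Net change vs windward start: 2.82 − 6.3 = -3.48°C

-3.48°C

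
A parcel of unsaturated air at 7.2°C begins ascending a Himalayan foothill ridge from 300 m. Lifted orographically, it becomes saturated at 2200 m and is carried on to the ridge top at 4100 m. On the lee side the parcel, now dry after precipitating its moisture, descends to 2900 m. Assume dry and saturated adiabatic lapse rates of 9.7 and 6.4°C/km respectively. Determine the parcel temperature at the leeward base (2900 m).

-11.75°C

From 300 m to 2200 m (dry): cools by 9.7 × 1.9 = 18.43°C, giving -11.23°C.
From 2200 m to 4100 m (saturated): cools by 6.4 × 1.9 = 12.16°C, giving -23.39°C.
From 4100 m to 2900 m (dry descent): warms by 9.7 × 1.2 = 11.64°C, giving -11.75°C.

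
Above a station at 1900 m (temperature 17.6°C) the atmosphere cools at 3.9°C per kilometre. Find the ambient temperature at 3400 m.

1900–3400 m, environmental: Δz = 1.5 km ⇒ ΔT = -5.85°C; T = 11.75°C

11.75°C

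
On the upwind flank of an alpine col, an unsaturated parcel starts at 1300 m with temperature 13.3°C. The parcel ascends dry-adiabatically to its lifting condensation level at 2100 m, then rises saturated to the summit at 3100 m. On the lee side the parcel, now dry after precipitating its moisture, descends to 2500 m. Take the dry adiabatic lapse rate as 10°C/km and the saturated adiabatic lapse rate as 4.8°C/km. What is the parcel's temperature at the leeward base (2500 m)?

From 1300 m to 2100 m (dry): cools by 10 × 0.8 = 8°C, giving 5.3°C.
From 2100 m to 3100 m (saturated): cools by 4.8 × 1 = 4.8°C, giving 0.5°C.
From 3100 m to 2500 m (dry descent): warms by 10 × 0.6 = 6°C, giving 6.5°C.

6.5°C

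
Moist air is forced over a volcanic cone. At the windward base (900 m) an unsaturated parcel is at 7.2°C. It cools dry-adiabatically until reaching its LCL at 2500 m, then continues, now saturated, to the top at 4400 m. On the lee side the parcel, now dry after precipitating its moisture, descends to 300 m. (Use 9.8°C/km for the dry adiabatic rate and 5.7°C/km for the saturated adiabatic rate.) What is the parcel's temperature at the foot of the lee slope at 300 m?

20.87°C

Dry to 2500 m: -9.8 × 1.6 km = -15.68°C, so T = -8.48°C.
Saturated to 4400 m: -5.7 × 1.9 km = -10.83°C, so T = -19.31°C.
Dry descent to 300 m: +9.8 × 4.1 km = +40.18°C, so T = 20.87°C.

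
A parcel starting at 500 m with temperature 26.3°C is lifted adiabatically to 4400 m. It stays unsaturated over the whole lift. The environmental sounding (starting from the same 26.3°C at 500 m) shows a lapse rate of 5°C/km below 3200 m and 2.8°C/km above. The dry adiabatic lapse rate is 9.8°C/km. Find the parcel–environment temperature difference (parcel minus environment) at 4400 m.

Parcel:
  From 500 m to 4400 m (dry): cools by 9.8 × 3.9 = 38.22°C, giving -11.92°C.
Environment:
  From 500 m to 3200 m (environment, lower layer): cools by 5 × 2.7 = 13.5°C, giving 12.8°C.
  From 3200 m to 4400 m (environment, upper layer): cools by 2.8 × 1.2 = 3.36°C, giving 9.44°C.
T_parcel − T_env = -11.92 − 9.44 = -21.36°C

-21.36°C (parcel cooler than environment)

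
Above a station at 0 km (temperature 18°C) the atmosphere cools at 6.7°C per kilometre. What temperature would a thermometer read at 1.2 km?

9.96°C

Environmental to 1200 m: -6.7 × 1.2 km = -8.04°C, so T = 9.96°C.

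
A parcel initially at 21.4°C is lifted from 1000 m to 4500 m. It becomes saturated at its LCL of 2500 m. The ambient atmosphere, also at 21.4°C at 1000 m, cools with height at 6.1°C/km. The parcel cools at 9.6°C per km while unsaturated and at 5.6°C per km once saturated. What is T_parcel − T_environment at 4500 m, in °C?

-4.25°C (parcel cooler than environment)

Parcel:
  1000–2500 m, dry: Δz = 1.5 km ⇒ ΔT = -14.4°C; T = 7°C
  2500–4500 m, saturated: Δz = 2 km ⇒ ΔT = -11.2°C; T = -4.2°C
Environment:
  1000–4500 m, environment: Δz = 3.5 km ⇒ ΔT = -21.35°C; T = 0.05°C
T_parcel − T_env = -4.2 − 0.05 = -4.25°C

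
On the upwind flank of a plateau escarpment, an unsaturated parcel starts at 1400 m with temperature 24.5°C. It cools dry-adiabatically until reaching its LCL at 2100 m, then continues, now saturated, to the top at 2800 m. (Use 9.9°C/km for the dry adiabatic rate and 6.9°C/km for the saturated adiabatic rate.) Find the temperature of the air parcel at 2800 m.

1400–2100 m, dry: Δz = 0.7 km ⇒ ΔT = -6.93°C; T = 17.57°C
2100–2800 m, saturated: Δz = 0.7 km ⇒ ΔT = -4.83°C; T = 12.74°C

12.74°C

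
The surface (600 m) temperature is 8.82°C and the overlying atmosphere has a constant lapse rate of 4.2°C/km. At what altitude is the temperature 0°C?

2700 m

Height above start = (8.82 − 0) / 4.2 = 2.1 km
Altitude = 600 m + 2100 m = 2700 m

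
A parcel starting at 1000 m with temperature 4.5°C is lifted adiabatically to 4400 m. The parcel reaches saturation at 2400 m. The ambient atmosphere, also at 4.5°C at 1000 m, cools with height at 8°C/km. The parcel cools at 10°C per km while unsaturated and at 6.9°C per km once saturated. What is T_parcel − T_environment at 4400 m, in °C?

-0.6°C (parcel cooler than environment)

Parcel:
  From 1000 m to 2400 m (dry): cools by 10 × 1.4 = 14°C, giving -9.5°C.
  From 2400 m to 4400 m (saturated): cools by 6.9 × 2 = 13.8°C, giving -23.3°C.
Environment:
  From 1000 m to 4400 m (environment): cools by 8 × 3.4 = 27.2°C, giving -22.7°C.
T_parcel − T_env = -23.3 − (-22.7) = -0.6°C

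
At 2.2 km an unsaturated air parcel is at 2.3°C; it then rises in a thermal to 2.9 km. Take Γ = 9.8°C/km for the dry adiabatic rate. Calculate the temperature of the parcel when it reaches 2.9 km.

-4.56°C

2200–2900 m, dry adiabatic: Δz = 0.7 km ⇒ ΔT = -6.86°C; T = -4.56°C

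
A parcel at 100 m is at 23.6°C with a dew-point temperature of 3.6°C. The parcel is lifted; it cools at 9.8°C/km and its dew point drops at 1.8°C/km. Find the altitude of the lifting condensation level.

2600 m

T and T_d converge at 9.8 − 1.8 = 8°C per km
Height above start = (23.6 − 3.6) / 8 = 2.5 km
LCL altitude = 100 m + 2500 m = 2600 m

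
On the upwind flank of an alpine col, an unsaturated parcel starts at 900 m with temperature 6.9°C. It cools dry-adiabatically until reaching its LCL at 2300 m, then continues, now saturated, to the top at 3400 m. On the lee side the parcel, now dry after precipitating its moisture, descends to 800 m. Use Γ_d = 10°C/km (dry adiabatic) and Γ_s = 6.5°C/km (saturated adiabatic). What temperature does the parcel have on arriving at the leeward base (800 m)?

11.75°C

900 → 2300 m (dry, 10°C/km): ΔT = -10 × 1.4 = -14°C → T = -7.1°C
2300 → 3400 m (saturated, 6.5°C/km): ΔT = -6.5 × 1.1 = -7.15°C → T = -14.25°C
3400 → 800 m (dry descent, 10°C/km): ΔT = +10 × 2.6 = +26°C → T = 11.75°C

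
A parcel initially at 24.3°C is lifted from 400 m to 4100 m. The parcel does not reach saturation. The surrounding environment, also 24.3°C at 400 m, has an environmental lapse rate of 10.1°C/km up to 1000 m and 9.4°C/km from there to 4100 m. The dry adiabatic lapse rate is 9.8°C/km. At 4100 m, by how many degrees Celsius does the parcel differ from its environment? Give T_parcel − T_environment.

-1.06°C (parcel cooler than environment)

Parcel:
  400 → 4100 m (dry, 9.8°C/km): ΔT = -9.8 × 3.7 = -36.26°C → T = -11.96°C
Environment:
  400 → 1000 m (environment, lower layer, 10.1°C/km): ΔT = -10.1 × 0.6 = -6.06°C → T = 18.24°C
  1000 → 4100 m (environment, upper layer, 9.4°C/km): ΔT = -9.4 × 3.1 = -29.14°C → T = -10.9°C
T_parcel − T_env = -11.96 − (-10.9) = -1.06°C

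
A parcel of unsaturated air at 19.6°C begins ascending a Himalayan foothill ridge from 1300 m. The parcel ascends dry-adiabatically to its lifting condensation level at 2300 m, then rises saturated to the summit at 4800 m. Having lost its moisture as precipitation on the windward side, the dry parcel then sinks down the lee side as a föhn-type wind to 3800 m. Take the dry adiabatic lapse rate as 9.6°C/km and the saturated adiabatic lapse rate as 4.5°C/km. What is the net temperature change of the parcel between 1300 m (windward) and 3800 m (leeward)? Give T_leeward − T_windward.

From 1300 m to 2300 m (dry): cools by 9.6 × 1 = 9.6°C, giving 10°C.
From 2300 m to 4800 m (saturated): cools by 4.5 × 2.5 = 11.25°C, giving -1.25°C.
From 4800 m to 3800 m (dry descent): warms by 9.6 × 1 = 9.6°C, giving 8.35°C.
Net change vs windward start: 8.35 − 19.6 = -11.25°C

-11.25°C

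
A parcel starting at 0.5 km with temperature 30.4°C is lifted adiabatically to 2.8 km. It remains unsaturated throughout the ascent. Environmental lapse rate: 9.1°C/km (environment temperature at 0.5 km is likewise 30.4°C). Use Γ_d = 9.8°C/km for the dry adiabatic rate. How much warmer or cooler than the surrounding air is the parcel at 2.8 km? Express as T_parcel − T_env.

-1.61°C (parcel cooler than environment)

Parcel:
  500–2800 m, dry: Δz = 2.3 km ⇒ ΔT = -22.54°C; T = 7.86°C
Environment:
  500–2800 m, environment: Δz = 2.3 km ⇒ ΔT = -20.93°C; T = 9.47°C
T_parcel − T_env = 7.86 − 9.47 = -1.61°C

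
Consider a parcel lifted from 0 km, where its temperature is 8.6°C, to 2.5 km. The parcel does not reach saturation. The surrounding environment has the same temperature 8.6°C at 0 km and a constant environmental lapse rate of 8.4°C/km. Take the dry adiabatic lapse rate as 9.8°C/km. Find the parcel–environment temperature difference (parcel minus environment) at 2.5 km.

-3.5°C (parcel cooler than environment)

Parcel:
  0–2500 m, dry: Δz = 2.5 km ⇒ ΔT = -24.5°C; T = -15.9°C
Environment:
  0–2500 m, environment: Δz = 2.5 km ⇒ ΔT = -21°C; T = -12.4°C
T_parcel − T_env = -15.9 − (-12.4) = -3.5°C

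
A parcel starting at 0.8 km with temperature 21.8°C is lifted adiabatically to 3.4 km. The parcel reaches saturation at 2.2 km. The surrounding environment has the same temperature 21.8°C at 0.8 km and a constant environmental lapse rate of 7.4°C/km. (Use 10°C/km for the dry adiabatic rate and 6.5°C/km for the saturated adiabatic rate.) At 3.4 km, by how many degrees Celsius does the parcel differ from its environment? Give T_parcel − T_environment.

Parcel:
  Dry to 2200 m: -10 × 1.4 km = -14°C, so T = 7.8°C.
  Saturated to 3400 m: -6.5 × 1.2 km = -7.8°C, so T = 0°C.
Environment:
  Environment to 3400 m: -7.4 × 2.6 km = -19.24°C, so T = 2.56°C.
T_parcel − T_env = 0 − 2.56 = -2.56°C

-2.56°C (parcel cooler than environment)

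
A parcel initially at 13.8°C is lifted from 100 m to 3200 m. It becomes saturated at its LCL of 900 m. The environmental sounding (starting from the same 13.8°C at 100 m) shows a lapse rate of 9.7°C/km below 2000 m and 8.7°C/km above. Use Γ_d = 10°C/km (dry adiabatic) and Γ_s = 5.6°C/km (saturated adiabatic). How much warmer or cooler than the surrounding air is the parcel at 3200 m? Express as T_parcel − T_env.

Parcel:
  From 100 m to 900 m (dry): cools by 10 × 0.8 = 8°C, giving 5.8°C.
  From 900 m to 3200 m (saturated): cools by 5.6 × 2.3 = 12.88°C, giving -7.08°C.
Environment:
  From 100 m to 2000 m (environment, lower layer): cools by 9.7 × 1.9 = 18.43°C, giving -4.63°C.
  From 2000 m to 3200 m (environment, upper layer): cools by 8.7 × 1.2 = 10.44°C, giving -15.07°C.
T_parcel − T_env = -7.08 − (-15.07) = +7.99°C

+7.99°C (parcel warmer than environment)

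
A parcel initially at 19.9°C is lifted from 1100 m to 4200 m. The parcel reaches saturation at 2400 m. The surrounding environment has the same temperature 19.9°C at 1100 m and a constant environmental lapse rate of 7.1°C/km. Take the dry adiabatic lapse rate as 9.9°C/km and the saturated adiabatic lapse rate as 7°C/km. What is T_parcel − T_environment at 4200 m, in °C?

Parcel:
  1100 → 2400 m (dry, 9.9°C/km): ΔT = -9.9 × 1.3 = -12.87°C → T = 7.03°C
  2400 → 4200 m (saturated, 7°C/km): ΔT = -7 × 1.8 = -12.6°C → T = -5.57°C
Environment:
  1100 → 4200 m (environment, 7.1°C/km): ΔT = -7.1 × 3.1 = -22.01°C → T = -2.11°C
T_parcel − T_env = -5.57 − (-2.11) = -3.46°C

-3.46°C (parcel cooler than environment)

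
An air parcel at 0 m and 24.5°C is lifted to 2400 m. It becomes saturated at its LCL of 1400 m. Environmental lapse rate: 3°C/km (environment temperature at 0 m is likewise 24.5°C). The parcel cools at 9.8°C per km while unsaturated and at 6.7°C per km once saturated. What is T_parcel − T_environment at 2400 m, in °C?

Parcel:
  From 0 m to 1400 m (dry): cools by 9.8 × 1.4 = 13.72°C, giving 10.78°C.
  From 1400 m to 2400 m (saturated): cools by 6.7 × 1 = 6.7°C, giving 4.08°C.
Environment:
  From 0 m to 2400 m (environment): cools by 3 × 2.4 = 7.2°C, giving 17.3°C.
T_parcel − T_env = 4.08 − 17.3 = -13.22°C

-13.22°C (parcel cooler than environment)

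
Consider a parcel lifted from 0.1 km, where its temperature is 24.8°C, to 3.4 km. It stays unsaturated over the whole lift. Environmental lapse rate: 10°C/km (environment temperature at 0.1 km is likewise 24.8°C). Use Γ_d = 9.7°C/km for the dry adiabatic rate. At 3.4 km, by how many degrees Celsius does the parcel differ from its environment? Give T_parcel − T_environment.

Parcel:
  100–3400 m, dry: Δz = 3.3 km ⇒ ΔT = -32.01°C; T = -7.21°C
Environment:
  100–3400 m, environment: Δz = 3.3 km ⇒ ΔT = -33°C; T = -8.2°C
T_parcel − T_env = -7.21 − (-8.2) = +0.99°C

+0.99°C (parcel warmer than environment)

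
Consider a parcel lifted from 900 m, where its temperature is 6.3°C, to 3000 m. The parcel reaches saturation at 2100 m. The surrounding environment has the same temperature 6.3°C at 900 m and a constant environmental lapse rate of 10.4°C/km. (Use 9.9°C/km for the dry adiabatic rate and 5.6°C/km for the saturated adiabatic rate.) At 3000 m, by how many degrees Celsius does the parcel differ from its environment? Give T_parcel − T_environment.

+4.92°C (parcel warmer than environment)

Parcel:
  From 900 m to 2100 m (dry): cools by 9.9 × 1.2 = 11.88°C, giving -5.58°C.
  From 2100 m to 3000 m (saturated): cools by 5.6 × 0.9 = 5.04°C, giving -10.62°C.
Environment:
  From 900 m to 3000 m (environment): cools by 10.4 × 2.1 = 21.84°C, giving -15.54°C.
T_parcel − T_env = -10.62 − (-15.54) = +4.92°C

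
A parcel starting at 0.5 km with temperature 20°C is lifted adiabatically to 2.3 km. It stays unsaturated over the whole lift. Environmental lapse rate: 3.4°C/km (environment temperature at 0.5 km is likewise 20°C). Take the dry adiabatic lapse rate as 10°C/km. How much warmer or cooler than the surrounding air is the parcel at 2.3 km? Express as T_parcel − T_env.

Parcel:
  500–2300 m, dry: Δz = 1.8 km ⇒ ΔT = -18°C; T = 2°C
Environment:
  500–2300 m, environment: Δz = 1.8 km ⇒ ΔT = -6.12°C; T = 13.88°C
T_parcel − T_env = 2 − 13.88 = -11.88°C

-11.88°C (parcel cooler than environment)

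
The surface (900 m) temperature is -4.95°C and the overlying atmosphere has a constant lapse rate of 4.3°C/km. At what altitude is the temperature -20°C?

Height above start = (-4.95 − (-20)) / 4.3 = 3.5 km
Altitude = 900 m + 3500 m = 4400 m

4400 m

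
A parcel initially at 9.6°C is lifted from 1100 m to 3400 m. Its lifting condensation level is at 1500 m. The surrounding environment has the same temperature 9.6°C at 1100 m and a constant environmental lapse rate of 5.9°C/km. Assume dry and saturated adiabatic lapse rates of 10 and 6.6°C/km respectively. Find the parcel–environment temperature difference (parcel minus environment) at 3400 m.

Parcel:
  From 1100 m to 1500 m (dry): cools by 10 × 0.4 = 4°C, giving 5.6°C.
  From 1500 m to 3400 m (saturated): cools by 6.6 × 1.9 = 12.54°C, giving -6.94°C.
Environment:
  From 1100 m to 3400 m (environment): cools by 5.9 × 2.3 = 13.57°C, giving -3.97°C.
T_parcel − T_env = -6.94 − (-3.97) = -2.97°C

-2.97°C (parcel cooler than environment)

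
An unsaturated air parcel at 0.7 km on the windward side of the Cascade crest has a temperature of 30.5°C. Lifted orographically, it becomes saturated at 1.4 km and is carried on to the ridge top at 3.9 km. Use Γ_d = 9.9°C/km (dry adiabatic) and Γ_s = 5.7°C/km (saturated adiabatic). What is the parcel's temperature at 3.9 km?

9.32°C

700 → 1400 m (dry, 9.9°C/km): ΔT = -9.9 × 0.7 = -6.93°C → T = 23.57°C
1400 → 3900 m (saturated, 5.7°C/km): ΔT = -5.7 × 2.5 = -14.25°C → T = 9.32°C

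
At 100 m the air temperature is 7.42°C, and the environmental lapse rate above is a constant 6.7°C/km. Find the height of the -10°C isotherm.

2700 m

Height above start = (7.42 − (-10)) / 6.7 = 2.6 km
Altitude = 100 m + 2600 m = 2700 m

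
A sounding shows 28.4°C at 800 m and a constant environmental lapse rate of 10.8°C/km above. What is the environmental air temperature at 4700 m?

-13.72°C

Environmental to 4700 m: -10.8 × 3.9 km = -42.12°C, so T = -13.72°C.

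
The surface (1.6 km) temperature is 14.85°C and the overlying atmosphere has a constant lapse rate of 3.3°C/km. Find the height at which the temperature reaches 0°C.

6.1 km

Height above start = (14.85 − 0) / 3.3 = 4.5 km
Altitude = 1600 m + 4500 m = 6100 m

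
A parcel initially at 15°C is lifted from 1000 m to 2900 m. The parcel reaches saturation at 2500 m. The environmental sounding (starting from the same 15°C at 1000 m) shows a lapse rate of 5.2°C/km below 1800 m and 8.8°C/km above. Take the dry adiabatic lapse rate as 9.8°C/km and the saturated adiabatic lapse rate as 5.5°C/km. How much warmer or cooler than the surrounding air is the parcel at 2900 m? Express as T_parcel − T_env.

Parcel:
  1000 → 2500 m (dry, 9.8°C/km): ΔT = -9.8 × 1.5 = -14.7°C → T = 0.3°C
  2500 → 2900 m (saturated, 5.5°C/km): ΔT = -5.5 × 0.4 = -2.2°C → T = -1.9°C
Environment:
  1000 → 1800 m (environment, lower layer, 5.2°C/km): ΔT = -5.2 × 0.8 = -4.16°C → T = 10.84°C
  1800 → 2900 m (environment, upper layer, 8.8°C/km): ΔT = -8.8 × 1.1 = -9.68°C → T = 1.16°C
T_parcel − T_env = -1.9 − 1.16 = -3.06°C

-3.06°C (parcel cooler than environment)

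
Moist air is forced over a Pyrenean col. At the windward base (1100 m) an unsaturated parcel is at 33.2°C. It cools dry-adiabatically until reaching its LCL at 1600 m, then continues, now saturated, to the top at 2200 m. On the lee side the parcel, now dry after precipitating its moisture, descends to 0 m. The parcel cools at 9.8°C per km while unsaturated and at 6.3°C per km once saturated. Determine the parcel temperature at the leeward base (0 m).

From 1100 m to 1600 m (dry): cools by 9.8 × 0.5 = 4.9°C, giving 28.3°C.
From 1600 m to 2200 m (saturated): cools by 6.3 × 0.6 = 3.78°C, giving 24.52°C.
From 2200 m to 0 m (dry descent): warms by 9.8 × 2.2 = 21.56°C, giving 46.08°C.

46.08°C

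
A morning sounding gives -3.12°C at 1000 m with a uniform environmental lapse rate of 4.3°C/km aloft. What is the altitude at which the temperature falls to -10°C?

Height above start = (-3.12 − (-10)) / 4.3 = 1.6 km
Altitude = 1000 m + 1600 m = 2600 m

2600 m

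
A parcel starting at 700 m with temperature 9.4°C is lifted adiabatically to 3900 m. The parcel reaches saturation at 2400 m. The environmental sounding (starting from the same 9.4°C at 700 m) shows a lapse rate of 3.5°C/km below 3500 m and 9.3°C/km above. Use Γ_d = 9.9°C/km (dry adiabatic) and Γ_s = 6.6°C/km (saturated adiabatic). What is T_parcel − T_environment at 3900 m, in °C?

Parcel:
  700 → 2400 m (dry, 9.9°C/km): ΔT = -9.9 × 1.7 = -16.83°C → T = -7.43°C
  2400 → 3900 m (saturated, 6.6°C/km): ΔT = -6.6 × 1.5 = -9.9°C → T = -17.33°C
Environment:
  700 → 3500 m (environment, lower layer, 3.5°C/km): ΔT = -3.5 × 2.8 = -9.8°C → T = -0.4°C
  3500 → 3900 m (environment, upper layer, 9.3°C/km): ΔT = -9.3 × 0.4 = -3.72°C → T = -4.12°C
T_parcel − T_env = -17.33 − (-4.12) = -13.21°C

-13.21°C (parcel cooler than environment)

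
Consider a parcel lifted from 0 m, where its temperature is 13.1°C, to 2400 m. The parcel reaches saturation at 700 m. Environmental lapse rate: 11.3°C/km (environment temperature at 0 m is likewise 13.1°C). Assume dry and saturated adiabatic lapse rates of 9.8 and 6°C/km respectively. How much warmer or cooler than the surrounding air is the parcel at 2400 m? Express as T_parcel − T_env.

Parcel:
  Dry to 700 m: -9.8 × 0.7 km = -6.86°C, so T = 6.24°C.
  Saturated to 2400 m: -6 × 1.7 km = -10.2°C, so T = -3.96°C.
Environment:
  Environment to 2400 m: -11.3 × 2.4 km = -27.12°C, so T = -14.02°C.
T_parcel − T_env = -3.96 − (-14.02) = +10.06°C

+10.06°C (parcel warmer than environment)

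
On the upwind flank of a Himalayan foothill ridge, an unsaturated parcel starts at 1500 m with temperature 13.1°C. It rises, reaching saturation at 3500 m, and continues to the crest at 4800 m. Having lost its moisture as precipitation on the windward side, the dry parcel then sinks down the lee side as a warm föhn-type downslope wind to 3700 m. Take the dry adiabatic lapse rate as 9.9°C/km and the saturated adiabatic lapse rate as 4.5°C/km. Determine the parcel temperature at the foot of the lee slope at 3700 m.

1500–3500 m, dry: Δz = 2 km ⇒ ΔT = -19.8°C; T = -6.7°C
3500–4800 m, saturated: Δz = 1.3 km ⇒ ΔT = -5.85°C; T = -12.55°C
4800–3700 m, dry descent: Δz = 1.1 km ⇒ ΔT = +10.89°C; T = -1.66°C

-1.66°C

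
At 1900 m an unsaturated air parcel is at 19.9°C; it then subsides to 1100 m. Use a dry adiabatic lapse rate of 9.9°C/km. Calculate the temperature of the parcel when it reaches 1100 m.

1900 → 1100 m (dry adiabatic, 9.9°C/km): ΔT = +9.9 × 0.8 = +7.92°C → T = 27.82°C

27.82°C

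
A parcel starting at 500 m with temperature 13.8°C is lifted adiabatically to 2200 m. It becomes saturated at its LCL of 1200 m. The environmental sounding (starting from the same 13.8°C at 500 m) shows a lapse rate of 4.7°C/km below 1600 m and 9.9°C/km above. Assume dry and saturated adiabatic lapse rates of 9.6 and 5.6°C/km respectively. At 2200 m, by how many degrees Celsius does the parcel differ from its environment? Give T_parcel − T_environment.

-1.21°C (parcel cooler than environment)

Parcel:
  From 500 m to 1200 m (dry): cools by 9.6 × 0.7 = 6.72°C, giving 7.08°C.
  From 1200 m to 2200 m (saturated): cools by 5.6 × 1 = 5.6°C, giving 1.48°C.
Environment:
  From 500 m to 1600 m (environment, lower layer): cools by 4.7 × 1.1 = 5.17°C, giving 8.63°C.
  From 1600 m to 2200 m (environment, upper layer): cools by 9.9 × 0.6 = 5.94°C, giving 2.69°C.
T_parcel − T_env = 1.48 − 2.69 = -1.21°C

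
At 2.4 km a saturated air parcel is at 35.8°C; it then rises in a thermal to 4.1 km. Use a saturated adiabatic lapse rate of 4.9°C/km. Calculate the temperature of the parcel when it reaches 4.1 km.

From 2400 m to 4100 m (saturated adiabatic): cools by 4.9 × 1.7 = 8.33°C, giving 27.47°C.

27.47°C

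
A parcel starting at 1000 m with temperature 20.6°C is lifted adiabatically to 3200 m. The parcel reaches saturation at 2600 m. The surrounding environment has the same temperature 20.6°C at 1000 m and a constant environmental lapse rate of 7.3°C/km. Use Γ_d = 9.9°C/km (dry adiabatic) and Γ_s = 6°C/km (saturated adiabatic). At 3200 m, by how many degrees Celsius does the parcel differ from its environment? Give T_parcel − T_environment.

-3.38°C (parcel cooler than environment)

Parcel:
  From 1000 m to 2600 m (dry): cools by 9.9 × 1.6 = 15.84°C, giving 4.76°C.
  From 2600 m to 3200 m (saturated): cools by 6 × 0.6 = 3.6°C, giving 1.16°C.
Environment:
  From 1000 m to 3200 m (environment): cools by 7.3 × 2.2 = 16.06°C, giving 4.54°C.
T_parcel − T_env = 1.16 − 4.54 = -3.38°C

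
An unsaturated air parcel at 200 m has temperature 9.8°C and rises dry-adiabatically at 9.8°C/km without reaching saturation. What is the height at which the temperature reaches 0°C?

Height above start = (9.8 − 0) / 9.8 = 1 km
Altitude = 200 m + 1000 m = 1200 m

1200 m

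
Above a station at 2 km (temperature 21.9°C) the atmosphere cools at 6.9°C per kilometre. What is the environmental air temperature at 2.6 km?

2000–2600 m, environmental: Δz = 0.6 km ⇒ ΔT = -4.14°C; T = 17.76°C

17.76°C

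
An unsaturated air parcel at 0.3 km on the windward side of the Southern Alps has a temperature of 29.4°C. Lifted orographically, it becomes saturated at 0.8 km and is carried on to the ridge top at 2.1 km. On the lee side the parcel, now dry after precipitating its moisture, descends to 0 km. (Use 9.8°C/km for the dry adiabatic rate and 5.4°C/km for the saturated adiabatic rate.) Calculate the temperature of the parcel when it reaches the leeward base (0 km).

38.06°C

From 300 m to 800 m (dry): cools by 9.8 × 0.5 = 4.9°C, giving 24.5°C.
From 800 m to 2100 m (saturated): cools by 5.4 × 1.3 = 7.02°C, giving 17.48°C.
From 2100 m to 0 m (dry descent): warms by 9.8 × 2.1 = 20.58°C, giving 38.06°C.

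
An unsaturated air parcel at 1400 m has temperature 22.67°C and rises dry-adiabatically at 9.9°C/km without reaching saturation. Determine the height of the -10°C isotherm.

4700 m

Height above start = (22.67 − (-10)) / 9.9 = 3.3 km
Altitude = 1400 m + 3300 m = 4700 m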